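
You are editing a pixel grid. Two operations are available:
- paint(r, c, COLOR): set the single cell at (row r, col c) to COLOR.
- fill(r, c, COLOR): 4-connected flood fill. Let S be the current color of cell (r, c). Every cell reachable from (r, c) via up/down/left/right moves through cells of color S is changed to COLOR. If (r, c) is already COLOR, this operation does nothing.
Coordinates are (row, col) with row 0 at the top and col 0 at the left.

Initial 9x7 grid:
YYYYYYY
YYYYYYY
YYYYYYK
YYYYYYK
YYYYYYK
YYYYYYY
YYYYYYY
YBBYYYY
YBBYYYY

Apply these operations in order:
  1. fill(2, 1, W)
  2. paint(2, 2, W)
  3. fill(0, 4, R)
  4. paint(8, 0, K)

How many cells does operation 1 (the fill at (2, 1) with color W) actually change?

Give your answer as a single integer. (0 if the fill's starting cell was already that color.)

Answer: 56

Derivation:
After op 1 fill(2,1,W) [56 cells changed]:
WWWWWWW
WWWWWWW
WWWWWWK
WWWWWWK
WWWWWWK
WWWWWWW
WWWWWWW
WBBWWWW
WBBWWWW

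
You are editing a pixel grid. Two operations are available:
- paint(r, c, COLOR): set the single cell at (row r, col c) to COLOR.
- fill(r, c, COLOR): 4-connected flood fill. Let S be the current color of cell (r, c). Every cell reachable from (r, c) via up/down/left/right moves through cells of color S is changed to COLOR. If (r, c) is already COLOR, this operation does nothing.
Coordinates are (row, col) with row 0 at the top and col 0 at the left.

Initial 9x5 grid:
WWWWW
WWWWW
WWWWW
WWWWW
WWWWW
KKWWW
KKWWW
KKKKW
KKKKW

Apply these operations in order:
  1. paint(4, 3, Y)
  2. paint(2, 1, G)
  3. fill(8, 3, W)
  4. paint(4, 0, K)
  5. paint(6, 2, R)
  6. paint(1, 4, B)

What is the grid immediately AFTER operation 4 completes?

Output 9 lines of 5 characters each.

After op 1 paint(4,3,Y):
WWWWW
WWWWW
WWWWW
WWWWW
WWWYW
KKWWW
KKWWW
KKKKW
KKKKW
After op 2 paint(2,1,G):
WWWWW
WWWWW
WGWWW
WWWWW
WWWYW
KKWWW
KKWWW
KKKKW
KKKKW
After op 3 fill(8,3,W) [12 cells changed]:
WWWWW
WWWWW
WGWWW
WWWWW
WWWYW
WWWWW
WWWWW
WWWWW
WWWWW
After op 4 paint(4,0,K):
WWWWW
WWWWW
WGWWW
WWWWW
KWWYW
WWWWW
WWWWW
WWWWW
WWWWW

Answer: WWWWW
WWWWW
WGWWW
WWWWW
KWWYW
WWWWW
WWWWW
WWWWW
WWWWW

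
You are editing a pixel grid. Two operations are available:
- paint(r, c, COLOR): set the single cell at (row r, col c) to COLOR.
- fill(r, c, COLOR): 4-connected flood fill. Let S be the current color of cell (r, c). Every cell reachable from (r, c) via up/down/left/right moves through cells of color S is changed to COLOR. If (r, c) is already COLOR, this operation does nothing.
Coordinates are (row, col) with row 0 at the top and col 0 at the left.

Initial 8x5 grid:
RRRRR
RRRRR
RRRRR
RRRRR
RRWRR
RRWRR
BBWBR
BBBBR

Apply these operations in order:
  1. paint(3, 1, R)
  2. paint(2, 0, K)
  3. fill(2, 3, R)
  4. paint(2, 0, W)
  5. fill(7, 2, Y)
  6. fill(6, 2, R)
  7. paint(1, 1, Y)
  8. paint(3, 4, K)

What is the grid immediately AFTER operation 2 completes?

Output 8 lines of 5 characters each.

After op 1 paint(3,1,R):
RRRRR
RRRRR
RRRRR
RRRRR
RRWRR
RRWRR
BBWBR
BBBBR
After op 2 paint(2,0,K):
RRRRR
RRRRR
KRRRR
RRRRR
RRWRR
RRWRR
BBWBR
BBBBR

Answer: RRRRR
RRRRR
KRRRR
RRRRR
RRWRR
RRWRR
BBWBR
BBBBR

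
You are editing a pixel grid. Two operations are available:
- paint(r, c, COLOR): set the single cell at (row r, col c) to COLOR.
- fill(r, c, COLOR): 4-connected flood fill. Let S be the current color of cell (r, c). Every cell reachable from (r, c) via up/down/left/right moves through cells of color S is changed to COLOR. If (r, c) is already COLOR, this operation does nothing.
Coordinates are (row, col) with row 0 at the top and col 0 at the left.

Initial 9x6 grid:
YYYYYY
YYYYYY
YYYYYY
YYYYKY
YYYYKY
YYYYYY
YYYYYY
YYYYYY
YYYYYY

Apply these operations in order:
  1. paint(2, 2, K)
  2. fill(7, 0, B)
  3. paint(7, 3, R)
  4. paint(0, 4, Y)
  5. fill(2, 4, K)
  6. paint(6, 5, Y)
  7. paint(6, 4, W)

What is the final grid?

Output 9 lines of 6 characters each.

After op 1 paint(2,2,K):
YYYYYY
YYYYYY
YYKYYY
YYYYKY
YYYYKY
YYYYYY
YYYYYY
YYYYYY
YYYYYY
After op 2 fill(7,0,B) [51 cells changed]:
BBBBBB
BBBBBB
BBKBBB
BBBBKB
BBBBKB
BBBBBB
BBBBBB
BBBBBB
BBBBBB
After op 3 paint(7,3,R):
BBBBBB
BBBBBB
BBKBBB
BBBBKB
BBBBKB
BBBBBB
BBBBBB
BBBRBB
BBBBBB
After op 4 paint(0,4,Y):
BBBBYB
BBBBBB
BBKBBB
BBBBKB
BBBBKB
BBBBBB
BBBBBB
BBBRBB
BBBBBB
After op 5 fill(2,4,K) [49 cells changed]:
KKKKYK
KKKKKK
KKKKKK
KKKKKK
KKKKKK
KKKKKK
KKKKKK
KKKRKK
KKKKKK
After op 6 paint(6,5,Y):
KKKKYK
KKKKKK
KKKKKK
KKKKKK
KKKKKK
KKKKKK
KKKKKY
KKKRKK
KKKKKK
After op 7 paint(6,4,W):
KKKKYK
KKKKKK
KKKKKK
KKKKKK
KKKKKK
KKKKKK
KKKKWY
KKKRKK
KKKKKK

Answer: KKKKYK
KKKKKK
KKKKKK
KKKKKK
KKKKKK
KKKKKK
KKKKWY
KKKRKK
KKKKKK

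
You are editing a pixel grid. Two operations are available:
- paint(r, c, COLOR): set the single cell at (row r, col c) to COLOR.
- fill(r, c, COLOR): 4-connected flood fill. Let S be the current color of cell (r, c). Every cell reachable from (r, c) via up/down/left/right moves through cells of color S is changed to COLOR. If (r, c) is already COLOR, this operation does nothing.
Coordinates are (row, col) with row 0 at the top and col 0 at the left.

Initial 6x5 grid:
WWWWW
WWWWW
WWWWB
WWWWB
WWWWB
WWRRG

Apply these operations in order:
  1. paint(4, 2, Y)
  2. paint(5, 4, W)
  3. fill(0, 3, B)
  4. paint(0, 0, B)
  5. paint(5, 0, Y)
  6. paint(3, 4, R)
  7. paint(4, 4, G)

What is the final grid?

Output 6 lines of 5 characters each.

After op 1 paint(4,2,Y):
WWWWW
WWWWW
WWWWB
WWWWB
WWYWB
WWRRG
After op 2 paint(5,4,W):
WWWWW
WWWWW
WWWWB
WWWWB
WWYWB
WWRRW
After op 3 fill(0,3,B) [23 cells changed]:
BBBBB
BBBBB
BBBBB
BBBBB
BBYBB
BBRRW
After op 4 paint(0,0,B):
BBBBB
BBBBB
BBBBB
BBBBB
BBYBB
BBRRW
After op 5 paint(5,0,Y):
BBBBB
BBBBB
BBBBB
BBBBB
BBYBB
YBRRW
After op 6 paint(3,4,R):
BBBBB
BBBBB
BBBBB
BBBBR
BBYBB
YBRRW
After op 7 paint(4,4,G):
BBBBB
BBBBB
BBBBB
BBBBR
BBYBG
YBRRW

Answer: BBBBB
BBBBB
BBBBB
BBBBR
BBYBG
YBRRW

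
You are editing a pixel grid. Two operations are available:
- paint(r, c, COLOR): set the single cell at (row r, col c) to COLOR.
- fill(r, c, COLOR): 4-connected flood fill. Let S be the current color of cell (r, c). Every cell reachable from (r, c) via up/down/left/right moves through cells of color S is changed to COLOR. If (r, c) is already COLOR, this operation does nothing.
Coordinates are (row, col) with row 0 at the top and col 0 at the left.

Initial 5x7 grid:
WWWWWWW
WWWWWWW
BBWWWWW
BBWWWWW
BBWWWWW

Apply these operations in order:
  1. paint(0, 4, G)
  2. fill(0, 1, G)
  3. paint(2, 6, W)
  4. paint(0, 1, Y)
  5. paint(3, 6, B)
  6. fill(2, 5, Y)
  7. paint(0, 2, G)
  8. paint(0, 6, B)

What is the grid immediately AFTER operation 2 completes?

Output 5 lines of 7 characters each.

Answer: GGGGGGG
GGGGGGG
BBGGGGG
BBGGGGG
BBGGGGG

Derivation:
After op 1 paint(0,4,G):
WWWWGWW
WWWWWWW
BBWWWWW
BBWWWWW
BBWWWWW
After op 2 fill(0,1,G) [28 cells changed]:
GGGGGGG
GGGGGGG
BBGGGGG
BBGGGGG
BBGGGGG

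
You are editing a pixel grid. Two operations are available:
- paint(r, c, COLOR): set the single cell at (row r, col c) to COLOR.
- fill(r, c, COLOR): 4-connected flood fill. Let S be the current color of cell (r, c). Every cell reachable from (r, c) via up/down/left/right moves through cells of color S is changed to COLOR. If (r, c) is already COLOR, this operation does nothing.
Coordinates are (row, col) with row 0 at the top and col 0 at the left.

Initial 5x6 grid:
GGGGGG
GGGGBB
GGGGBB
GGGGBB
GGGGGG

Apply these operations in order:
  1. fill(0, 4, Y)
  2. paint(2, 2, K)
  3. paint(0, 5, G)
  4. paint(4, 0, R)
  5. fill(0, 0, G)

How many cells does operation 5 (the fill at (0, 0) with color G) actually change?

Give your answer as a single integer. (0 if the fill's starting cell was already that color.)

Answer: 21

Derivation:
After op 1 fill(0,4,Y) [24 cells changed]:
YYYYYY
YYYYBB
YYYYBB
YYYYBB
YYYYYY
After op 2 paint(2,2,K):
YYYYYY
YYYYBB
YYKYBB
YYYYBB
YYYYYY
After op 3 paint(0,5,G):
YYYYYG
YYYYBB
YYKYBB
YYYYBB
YYYYYY
After op 4 paint(4,0,R):
YYYYYG
YYYYBB
YYKYBB
YYYYBB
RYYYYY
After op 5 fill(0,0,G) [21 cells changed]:
GGGGGG
GGGGBB
GGKGBB
GGGGBB
RGGGGG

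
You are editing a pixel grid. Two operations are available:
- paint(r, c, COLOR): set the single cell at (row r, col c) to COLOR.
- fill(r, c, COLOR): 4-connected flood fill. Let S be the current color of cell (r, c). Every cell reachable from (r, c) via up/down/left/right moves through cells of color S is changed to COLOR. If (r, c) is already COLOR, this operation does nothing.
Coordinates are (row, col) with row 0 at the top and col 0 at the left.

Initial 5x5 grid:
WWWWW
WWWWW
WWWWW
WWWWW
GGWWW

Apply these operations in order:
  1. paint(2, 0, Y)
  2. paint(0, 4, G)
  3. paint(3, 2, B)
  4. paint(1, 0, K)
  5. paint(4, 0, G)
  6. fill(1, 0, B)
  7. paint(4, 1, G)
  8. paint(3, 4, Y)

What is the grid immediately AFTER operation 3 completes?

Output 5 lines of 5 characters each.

After op 1 paint(2,0,Y):
WWWWW
WWWWW
YWWWW
WWWWW
GGWWW
After op 2 paint(0,4,G):
WWWWG
WWWWW
YWWWW
WWWWW
GGWWW
After op 3 paint(3,2,B):
WWWWG
WWWWW
YWWWW
WWBWW
GGWWW

Answer: WWWWG
WWWWW
YWWWW
WWBWW
GGWWW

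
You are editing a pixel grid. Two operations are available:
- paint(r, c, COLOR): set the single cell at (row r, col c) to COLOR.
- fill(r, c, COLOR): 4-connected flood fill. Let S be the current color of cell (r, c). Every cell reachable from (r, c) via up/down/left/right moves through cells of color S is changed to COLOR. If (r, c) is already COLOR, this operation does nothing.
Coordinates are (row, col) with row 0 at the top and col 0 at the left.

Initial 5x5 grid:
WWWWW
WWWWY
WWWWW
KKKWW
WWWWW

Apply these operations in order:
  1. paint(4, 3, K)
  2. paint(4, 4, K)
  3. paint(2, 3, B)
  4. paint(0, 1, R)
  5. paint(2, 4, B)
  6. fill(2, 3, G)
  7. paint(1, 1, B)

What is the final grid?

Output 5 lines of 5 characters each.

After op 1 paint(4,3,K):
WWWWW
WWWWY
WWWWW
KKKWW
WWWKW
After op 2 paint(4,4,K):
WWWWW
WWWWY
WWWWW
KKKWW
WWWKK
After op 3 paint(2,3,B):
WWWWW
WWWWY
WWWBW
KKKWW
WWWKK
After op 4 paint(0,1,R):
WRWWW
WWWWY
WWWBW
KKKWW
WWWKK
After op 5 paint(2,4,B):
WRWWW
WWWWY
WWWBB
KKKWW
WWWKK
After op 6 fill(2,3,G) [2 cells changed]:
WRWWW
WWWWY
WWWGG
KKKWW
WWWKK
After op 7 paint(1,1,B):
WRWWW
WBWWY
WWWGG
KKKWW
WWWKK

Answer: WRWWW
WBWWY
WWWGG
KKKWW
WWWKK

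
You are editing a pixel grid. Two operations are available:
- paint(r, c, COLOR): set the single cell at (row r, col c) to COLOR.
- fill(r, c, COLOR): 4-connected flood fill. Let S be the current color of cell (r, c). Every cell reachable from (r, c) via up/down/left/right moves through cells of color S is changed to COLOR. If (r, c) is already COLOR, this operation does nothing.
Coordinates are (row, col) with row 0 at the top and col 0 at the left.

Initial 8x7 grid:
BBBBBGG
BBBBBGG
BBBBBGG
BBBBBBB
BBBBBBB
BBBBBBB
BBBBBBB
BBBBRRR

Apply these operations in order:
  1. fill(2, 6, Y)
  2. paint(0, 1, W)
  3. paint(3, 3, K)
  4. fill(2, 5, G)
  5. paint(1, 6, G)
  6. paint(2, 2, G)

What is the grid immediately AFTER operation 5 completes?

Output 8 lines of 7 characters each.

Answer: BWBBBGG
BBBBBGG
BBBBBGG
BBBKBBB
BBBBBBB
BBBBBBB
BBBBBBB
BBBBRRR

Derivation:
After op 1 fill(2,6,Y) [6 cells changed]:
BBBBBYY
BBBBBYY
BBBBBYY
BBBBBBB
BBBBBBB
BBBBBBB
BBBBBBB
BBBBRRR
After op 2 paint(0,1,W):
BWBBBYY
BBBBBYY
BBBBBYY
BBBBBBB
BBBBBBB
BBBBBBB
BBBBBBB
BBBBRRR
After op 3 paint(3,3,K):
BWBBBYY
BBBBBYY
BBBBBYY
BBBKBBB
BBBBBBB
BBBBBBB
BBBBBBB
BBBBRRR
After op 4 fill(2,5,G) [6 cells changed]:
BWBBBGG
BBBBBGG
BBBBBGG
BBBKBBB
BBBBBBB
BBBBBBB
BBBBBBB
BBBBRRR
After op 5 paint(1,6,G):
BWBBBGG
BBBBBGG
BBBBBGG
BBBKBBB
BBBBBBB
BBBBBBB
BBBBBBB
BBBBRRR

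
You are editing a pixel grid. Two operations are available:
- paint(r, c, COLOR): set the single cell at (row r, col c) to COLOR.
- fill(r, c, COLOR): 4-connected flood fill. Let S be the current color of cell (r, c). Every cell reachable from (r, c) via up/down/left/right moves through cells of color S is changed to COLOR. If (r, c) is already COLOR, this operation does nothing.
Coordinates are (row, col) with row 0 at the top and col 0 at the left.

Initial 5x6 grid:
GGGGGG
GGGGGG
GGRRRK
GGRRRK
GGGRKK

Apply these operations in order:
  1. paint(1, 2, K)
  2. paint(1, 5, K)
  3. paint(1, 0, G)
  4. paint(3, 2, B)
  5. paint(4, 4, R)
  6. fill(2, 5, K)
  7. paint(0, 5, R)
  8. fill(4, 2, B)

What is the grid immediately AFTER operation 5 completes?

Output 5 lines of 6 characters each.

Answer: GGGGGG
GGKGGK
GGRRRK
GGBRRK
GGGRRK

Derivation:
After op 1 paint(1,2,K):
GGGGGG
GGKGGG
GGRRRK
GGRRRK
GGGRKK
After op 2 paint(1,5,K):
GGGGGG
GGKGGK
GGRRRK
GGRRRK
GGGRKK
After op 3 paint(1,0,G):
GGGGGG
GGKGGK
GGRRRK
GGRRRK
GGGRKK
After op 4 paint(3,2,B):
GGGGGG
GGKGGK
GGRRRK
GGBRRK
GGGRKK
After op 5 paint(4,4,R):
GGGGGG
GGKGGK
GGRRRK
GGBRRK
GGGRRK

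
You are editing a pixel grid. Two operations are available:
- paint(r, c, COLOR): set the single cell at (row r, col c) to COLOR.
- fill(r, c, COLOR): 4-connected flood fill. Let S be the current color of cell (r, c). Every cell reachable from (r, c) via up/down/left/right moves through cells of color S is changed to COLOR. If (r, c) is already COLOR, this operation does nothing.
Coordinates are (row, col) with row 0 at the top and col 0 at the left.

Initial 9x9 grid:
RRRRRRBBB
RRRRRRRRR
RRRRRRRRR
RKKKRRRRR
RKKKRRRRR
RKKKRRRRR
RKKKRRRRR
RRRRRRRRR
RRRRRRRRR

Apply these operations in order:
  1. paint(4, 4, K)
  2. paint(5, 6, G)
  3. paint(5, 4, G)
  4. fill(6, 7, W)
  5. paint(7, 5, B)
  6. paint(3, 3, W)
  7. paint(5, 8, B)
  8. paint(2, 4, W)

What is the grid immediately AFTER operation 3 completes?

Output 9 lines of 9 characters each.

After op 1 paint(4,4,K):
RRRRRRBBB
RRRRRRRRR
RRRRRRRRR
RKKKRRRRR
RKKKKRRRR
RKKKRRRRR
RKKKRRRRR
RRRRRRRRR
RRRRRRRRR
After op 2 paint(5,6,G):
RRRRRRBBB
RRRRRRRRR
RRRRRRRRR
RKKKRRRRR
RKKKKRRRR
RKKKRRGRR
RKKKRRRRR
RRRRRRRRR
RRRRRRRRR
After op 3 paint(5,4,G):
RRRRRRBBB
RRRRRRRRR
RRRRRRRRR
RKKKRRRRR
RKKKKRRRR
RKKKGRGRR
RKKKRRRRR
RRRRRRRRR
RRRRRRRRR

Answer: RRRRRRBBB
RRRRRRRRR
RRRRRRRRR
RKKKRRRRR
RKKKKRRRR
RKKKGRGRR
RKKKRRRRR
RRRRRRRRR
RRRRRRRRR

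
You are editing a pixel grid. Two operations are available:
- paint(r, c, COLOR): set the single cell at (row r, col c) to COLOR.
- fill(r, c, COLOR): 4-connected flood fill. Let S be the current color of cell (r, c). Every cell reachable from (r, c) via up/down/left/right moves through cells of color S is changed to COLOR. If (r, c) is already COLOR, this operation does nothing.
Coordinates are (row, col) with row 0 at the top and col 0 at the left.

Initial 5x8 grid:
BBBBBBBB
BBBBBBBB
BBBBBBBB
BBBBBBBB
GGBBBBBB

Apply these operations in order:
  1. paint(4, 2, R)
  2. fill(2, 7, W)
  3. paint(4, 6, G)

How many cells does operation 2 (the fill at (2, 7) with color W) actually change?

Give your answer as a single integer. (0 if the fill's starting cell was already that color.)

After op 1 paint(4,2,R):
BBBBBBBB
BBBBBBBB
BBBBBBBB
BBBBBBBB
GGRBBBBB
After op 2 fill(2,7,W) [37 cells changed]:
WWWWWWWW
WWWWWWWW
WWWWWWWW
WWWWWWWW
GGRWWWWW

Answer: 37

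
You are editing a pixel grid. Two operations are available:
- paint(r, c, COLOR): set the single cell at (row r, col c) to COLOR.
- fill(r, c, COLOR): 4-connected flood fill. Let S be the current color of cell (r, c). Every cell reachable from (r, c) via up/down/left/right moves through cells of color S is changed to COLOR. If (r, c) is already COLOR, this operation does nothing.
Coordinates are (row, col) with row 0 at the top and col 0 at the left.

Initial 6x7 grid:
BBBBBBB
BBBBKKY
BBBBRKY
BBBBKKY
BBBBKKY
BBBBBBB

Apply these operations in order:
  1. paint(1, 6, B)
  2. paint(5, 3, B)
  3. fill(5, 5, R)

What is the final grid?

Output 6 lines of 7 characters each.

After op 1 paint(1,6,B):
BBBBBBB
BBBBKKB
BBBBRKY
BBBBKKY
BBBBKKY
BBBBBBB
After op 2 paint(5,3,B):
BBBBBBB
BBBBKKB
BBBBRKY
BBBBKKY
BBBBKKY
BBBBBBB
After op 3 fill(5,5,R) [31 cells changed]:
RRRRRRR
RRRRKKR
RRRRRKY
RRRRKKY
RRRRKKY
RRRRRRR

Answer: RRRRRRR
RRRRKKR
RRRRRKY
RRRRKKY
RRRRKKY
RRRRRRR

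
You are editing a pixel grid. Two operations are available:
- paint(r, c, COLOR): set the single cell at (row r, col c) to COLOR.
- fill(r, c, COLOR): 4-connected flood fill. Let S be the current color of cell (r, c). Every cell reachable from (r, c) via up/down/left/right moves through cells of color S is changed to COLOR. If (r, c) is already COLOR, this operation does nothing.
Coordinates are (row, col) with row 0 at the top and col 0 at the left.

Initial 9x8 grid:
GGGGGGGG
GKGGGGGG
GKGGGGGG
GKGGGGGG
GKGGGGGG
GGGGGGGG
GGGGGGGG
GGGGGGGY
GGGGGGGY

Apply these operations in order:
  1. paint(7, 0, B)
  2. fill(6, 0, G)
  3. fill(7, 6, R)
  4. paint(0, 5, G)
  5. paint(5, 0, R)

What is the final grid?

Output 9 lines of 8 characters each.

Answer: RRRRRGRR
RKRRRRRR
RKRRRRRR
RKRRRRRR
RKRRRRRR
RRRRRRRR
RRRRRRRR
BRRRRRRY
RRRRRRRY

Derivation:
After op 1 paint(7,0,B):
GGGGGGGG
GKGGGGGG
GKGGGGGG
GKGGGGGG
GKGGGGGG
GGGGGGGG
GGGGGGGG
BGGGGGGY
GGGGGGGY
After op 2 fill(6,0,G) [0 cells changed]:
GGGGGGGG
GKGGGGGG
GKGGGGGG
GKGGGGGG
GKGGGGGG
GGGGGGGG
GGGGGGGG
BGGGGGGY
GGGGGGGY
After op 3 fill(7,6,R) [65 cells changed]:
RRRRRRRR
RKRRRRRR
RKRRRRRR
RKRRRRRR
RKRRRRRR
RRRRRRRR
RRRRRRRR
BRRRRRRY
RRRRRRRY
After op 4 paint(0,5,G):
RRRRRGRR
RKRRRRRR
RKRRRRRR
RKRRRRRR
RKRRRRRR
RRRRRRRR
RRRRRRRR
BRRRRRRY
RRRRRRRY
After op 5 paint(5,0,R):
RRRRRGRR
RKRRRRRR
RKRRRRRR
RKRRRRRR
RKRRRRRR
RRRRRRRR
RRRRRRRR
BRRRRRRY
RRRRRRRY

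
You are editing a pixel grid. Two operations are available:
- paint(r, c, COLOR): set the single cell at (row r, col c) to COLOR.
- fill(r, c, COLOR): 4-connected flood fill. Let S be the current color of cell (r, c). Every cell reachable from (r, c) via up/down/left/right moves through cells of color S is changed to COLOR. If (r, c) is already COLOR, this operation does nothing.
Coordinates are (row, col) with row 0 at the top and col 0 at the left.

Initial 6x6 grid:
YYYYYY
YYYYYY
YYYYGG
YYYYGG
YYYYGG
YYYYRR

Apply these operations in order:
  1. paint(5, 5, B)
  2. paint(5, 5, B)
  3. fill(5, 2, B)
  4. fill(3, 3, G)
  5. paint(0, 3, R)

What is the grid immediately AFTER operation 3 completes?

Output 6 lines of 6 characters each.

Answer: BBBBBB
BBBBBB
BBBBGG
BBBBGG
BBBBGG
BBBBRB

Derivation:
After op 1 paint(5,5,B):
YYYYYY
YYYYYY
YYYYGG
YYYYGG
YYYYGG
YYYYRB
After op 2 paint(5,5,B):
YYYYYY
YYYYYY
YYYYGG
YYYYGG
YYYYGG
YYYYRB
After op 3 fill(5,2,B) [28 cells changed]:
BBBBBB
BBBBBB
BBBBGG
BBBBGG
BBBBGG
BBBBRB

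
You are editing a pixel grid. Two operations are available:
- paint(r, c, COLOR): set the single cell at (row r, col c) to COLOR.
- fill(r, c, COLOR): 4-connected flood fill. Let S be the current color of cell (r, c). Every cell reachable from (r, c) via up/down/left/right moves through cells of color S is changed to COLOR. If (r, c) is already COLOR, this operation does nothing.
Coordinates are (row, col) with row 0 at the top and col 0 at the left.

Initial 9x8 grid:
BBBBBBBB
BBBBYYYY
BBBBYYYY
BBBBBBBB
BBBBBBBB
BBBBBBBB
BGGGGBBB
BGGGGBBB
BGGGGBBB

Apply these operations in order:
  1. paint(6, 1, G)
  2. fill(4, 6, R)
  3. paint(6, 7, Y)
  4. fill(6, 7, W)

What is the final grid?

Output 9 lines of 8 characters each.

After op 1 paint(6,1,G):
BBBBBBBB
BBBBYYYY
BBBBYYYY
BBBBBBBB
BBBBBBBB
BBBBBBBB
BGGGGBBB
BGGGGBBB
BGGGGBBB
After op 2 fill(4,6,R) [52 cells changed]:
RRRRRRRR
RRRRYYYY
RRRRYYYY
RRRRRRRR
RRRRRRRR
RRRRRRRR
RGGGGRRR
RGGGGRRR
RGGGGRRR
After op 3 paint(6,7,Y):
RRRRRRRR
RRRRYYYY
RRRRYYYY
RRRRRRRR
RRRRRRRR
RRRRRRRR
RGGGGRRY
RGGGGRRR
RGGGGRRR
After op 4 fill(6,7,W) [1 cells changed]:
RRRRRRRR
RRRRYYYY
RRRRYYYY
RRRRRRRR
RRRRRRRR
RRRRRRRR
RGGGGRRW
RGGGGRRR
RGGGGRRR

Answer: RRRRRRRR
RRRRYYYY
RRRRYYYY
RRRRRRRR
RRRRRRRR
RRRRRRRR
RGGGGRRW
RGGGGRRR
RGGGGRRR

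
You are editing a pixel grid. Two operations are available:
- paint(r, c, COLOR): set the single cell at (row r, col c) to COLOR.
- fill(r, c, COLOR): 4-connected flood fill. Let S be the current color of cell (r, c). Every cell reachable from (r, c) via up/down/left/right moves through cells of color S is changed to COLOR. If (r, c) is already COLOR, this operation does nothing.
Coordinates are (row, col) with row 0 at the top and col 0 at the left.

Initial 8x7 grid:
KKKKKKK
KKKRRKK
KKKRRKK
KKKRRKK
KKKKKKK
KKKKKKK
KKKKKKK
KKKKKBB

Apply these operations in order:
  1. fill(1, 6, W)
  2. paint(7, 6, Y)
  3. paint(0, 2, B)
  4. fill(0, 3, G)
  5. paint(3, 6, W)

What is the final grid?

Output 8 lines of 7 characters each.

After op 1 fill(1,6,W) [48 cells changed]:
WWWWWWW
WWWRRWW
WWWRRWW
WWWRRWW
WWWWWWW
WWWWWWW
WWWWWWW
WWWWWBB
After op 2 paint(7,6,Y):
WWWWWWW
WWWRRWW
WWWRRWW
WWWRRWW
WWWWWWW
WWWWWWW
WWWWWWW
WWWWWBY
After op 3 paint(0,2,B):
WWBWWWW
WWWRRWW
WWWRRWW
WWWRRWW
WWWWWWW
WWWWWWW
WWWWWWW
WWWWWBY
After op 4 fill(0,3,G) [47 cells changed]:
GGBGGGG
GGGRRGG
GGGRRGG
GGGRRGG
GGGGGGG
GGGGGGG
GGGGGGG
GGGGGBY
After op 5 paint(3,6,W):
GGBGGGG
GGGRRGG
GGGRRGG
GGGRRGW
GGGGGGG
GGGGGGG
GGGGGGG
GGGGGBY

Answer: GGBGGGG
GGGRRGG
GGGRRGG
GGGRRGW
GGGGGGG
GGGGGGG
GGGGGGG
GGGGGBY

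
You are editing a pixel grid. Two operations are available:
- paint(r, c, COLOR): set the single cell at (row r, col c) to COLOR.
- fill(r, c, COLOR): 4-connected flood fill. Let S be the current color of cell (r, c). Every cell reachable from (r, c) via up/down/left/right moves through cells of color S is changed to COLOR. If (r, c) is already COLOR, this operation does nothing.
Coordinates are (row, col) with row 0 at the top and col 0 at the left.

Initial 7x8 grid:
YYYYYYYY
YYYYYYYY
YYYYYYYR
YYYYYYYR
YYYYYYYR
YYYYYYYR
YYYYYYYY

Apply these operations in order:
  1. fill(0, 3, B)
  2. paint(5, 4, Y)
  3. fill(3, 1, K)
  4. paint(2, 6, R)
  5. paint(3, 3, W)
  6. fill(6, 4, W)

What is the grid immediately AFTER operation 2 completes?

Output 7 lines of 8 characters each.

Answer: BBBBBBBB
BBBBBBBB
BBBBBBBR
BBBBBBBR
BBBBBBBR
BBBBYBBR
BBBBBBBB

Derivation:
After op 1 fill(0,3,B) [52 cells changed]:
BBBBBBBB
BBBBBBBB
BBBBBBBR
BBBBBBBR
BBBBBBBR
BBBBBBBR
BBBBBBBB
After op 2 paint(5,4,Y):
BBBBBBBB
BBBBBBBB
BBBBBBBR
BBBBBBBR
BBBBBBBR
BBBBYBBR
BBBBBBBB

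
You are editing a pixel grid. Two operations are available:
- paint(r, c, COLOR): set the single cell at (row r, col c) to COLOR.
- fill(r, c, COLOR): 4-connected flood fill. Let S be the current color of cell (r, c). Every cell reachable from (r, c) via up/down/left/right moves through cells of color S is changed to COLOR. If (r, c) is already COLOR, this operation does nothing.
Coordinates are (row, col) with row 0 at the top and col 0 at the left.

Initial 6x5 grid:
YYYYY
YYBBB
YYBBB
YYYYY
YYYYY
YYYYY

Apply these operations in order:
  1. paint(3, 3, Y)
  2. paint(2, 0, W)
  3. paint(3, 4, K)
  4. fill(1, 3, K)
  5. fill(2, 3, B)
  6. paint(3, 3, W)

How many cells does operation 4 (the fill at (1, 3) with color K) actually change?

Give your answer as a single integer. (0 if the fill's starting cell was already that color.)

After op 1 paint(3,3,Y):
YYYYY
YYBBB
YYBBB
YYYYY
YYYYY
YYYYY
After op 2 paint(2,0,W):
YYYYY
YYBBB
WYBBB
YYYYY
YYYYY
YYYYY
After op 3 paint(3,4,K):
YYYYY
YYBBB
WYBBB
YYYYK
YYYYY
YYYYY
After op 4 fill(1,3,K) [6 cells changed]:
YYYYY
YYKKK
WYKKK
YYYYK
YYYYY
YYYYY

Answer: 6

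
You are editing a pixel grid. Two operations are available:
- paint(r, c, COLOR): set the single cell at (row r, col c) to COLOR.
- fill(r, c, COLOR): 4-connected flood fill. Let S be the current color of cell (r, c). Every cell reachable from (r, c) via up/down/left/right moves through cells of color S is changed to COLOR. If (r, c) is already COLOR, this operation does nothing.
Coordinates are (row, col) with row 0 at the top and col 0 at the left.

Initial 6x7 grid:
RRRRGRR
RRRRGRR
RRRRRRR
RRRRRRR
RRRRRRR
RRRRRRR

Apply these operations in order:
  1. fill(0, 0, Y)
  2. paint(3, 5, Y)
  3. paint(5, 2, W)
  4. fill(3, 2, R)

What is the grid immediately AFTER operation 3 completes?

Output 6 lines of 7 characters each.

After op 1 fill(0,0,Y) [40 cells changed]:
YYYYGYY
YYYYGYY
YYYYYYY
YYYYYYY
YYYYYYY
YYYYYYY
After op 2 paint(3,5,Y):
YYYYGYY
YYYYGYY
YYYYYYY
YYYYYYY
YYYYYYY
YYYYYYY
After op 3 paint(5,2,W):
YYYYGYY
YYYYGYY
YYYYYYY
YYYYYYY
YYYYYYY
YYWYYYY

Answer: YYYYGYY
YYYYGYY
YYYYYYY
YYYYYYY
YYYYYYY
YYWYYYY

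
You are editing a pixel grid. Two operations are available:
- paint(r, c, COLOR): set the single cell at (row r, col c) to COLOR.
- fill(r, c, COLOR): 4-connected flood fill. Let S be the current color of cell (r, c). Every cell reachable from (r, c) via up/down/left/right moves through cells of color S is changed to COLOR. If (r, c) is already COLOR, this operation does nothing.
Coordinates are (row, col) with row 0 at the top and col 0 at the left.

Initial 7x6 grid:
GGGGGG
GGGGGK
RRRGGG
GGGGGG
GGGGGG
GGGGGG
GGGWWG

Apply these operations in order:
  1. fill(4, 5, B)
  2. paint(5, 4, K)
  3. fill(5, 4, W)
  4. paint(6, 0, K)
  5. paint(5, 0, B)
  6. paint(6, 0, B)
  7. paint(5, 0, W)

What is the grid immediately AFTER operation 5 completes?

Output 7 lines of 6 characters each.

Answer: BBBBBB
BBBBBK
RRRBBB
BBBBBB
BBBBBB
BBBBWB
KBBWWB

Derivation:
After op 1 fill(4,5,B) [36 cells changed]:
BBBBBB
BBBBBK
RRRBBB
BBBBBB
BBBBBB
BBBBBB
BBBWWB
After op 2 paint(5,4,K):
BBBBBB
BBBBBK
RRRBBB
BBBBBB
BBBBBB
BBBBKB
BBBWWB
After op 3 fill(5,4,W) [1 cells changed]:
BBBBBB
BBBBBK
RRRBBB
BBBBBB
BBBBBB
BBBBWB
BBBWWB
After op 4 paint(6,0,K):
BBBBBB
BBBBBK
RRRBBB
BBBBBB
BBBBBB
BBBBWB
KBBWWB
After op 5 paint(5,0,B):
BBBBBB
BBBBBK
RRRBBB
BBBBBB
BBBBBB
BBBBWB
KBBWWB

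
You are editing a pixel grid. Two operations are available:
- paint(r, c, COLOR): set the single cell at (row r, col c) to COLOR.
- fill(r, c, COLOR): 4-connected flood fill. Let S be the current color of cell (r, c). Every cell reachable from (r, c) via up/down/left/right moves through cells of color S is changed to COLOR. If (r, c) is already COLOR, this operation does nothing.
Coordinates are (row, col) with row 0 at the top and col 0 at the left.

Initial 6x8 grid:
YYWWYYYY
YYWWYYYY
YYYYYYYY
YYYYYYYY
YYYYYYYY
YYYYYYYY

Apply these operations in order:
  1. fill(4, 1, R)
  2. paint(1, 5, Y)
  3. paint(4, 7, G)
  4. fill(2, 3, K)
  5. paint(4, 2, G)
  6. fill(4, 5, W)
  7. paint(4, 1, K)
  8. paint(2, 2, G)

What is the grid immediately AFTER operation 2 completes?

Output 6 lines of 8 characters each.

Answer: RRWWRRRR
RRWWRYRR
RRRRRRRR
RRRRRRRR
RRRRRRRR
RRRRRRRR

Derivation:
After op 1 fill(4,1,R) [44 cells changed]:
RRWWRRRR
RRWWRRRR
RRRRRRRR
RRRRRRRR
RRRRRRRR
RRRRRRRR
After op 2 paint(1,5,Y):
RRWWRRRR
RRWWRYRR
RRRRRRRR
RRRRRRRR
RRRRRRRR
RRRRRRRR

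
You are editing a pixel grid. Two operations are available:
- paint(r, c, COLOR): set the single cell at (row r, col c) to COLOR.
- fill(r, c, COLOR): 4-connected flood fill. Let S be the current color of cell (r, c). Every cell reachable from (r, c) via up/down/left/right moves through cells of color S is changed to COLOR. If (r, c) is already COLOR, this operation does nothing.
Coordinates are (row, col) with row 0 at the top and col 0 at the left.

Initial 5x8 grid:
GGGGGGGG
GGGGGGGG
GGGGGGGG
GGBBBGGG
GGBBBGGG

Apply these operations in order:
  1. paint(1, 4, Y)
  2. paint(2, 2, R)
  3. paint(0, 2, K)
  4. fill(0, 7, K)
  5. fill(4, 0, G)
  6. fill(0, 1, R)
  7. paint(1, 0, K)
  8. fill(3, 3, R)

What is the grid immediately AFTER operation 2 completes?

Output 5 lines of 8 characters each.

Answer: GGGGGGGG
GGGGYGGG
GGRGGGGG
GGBBBGGG
GGBBBGGG

Derivation:
After op 1 paint(1,4,Y):
GGGGGGGG
GGGGYGGG
GGGGGGGG
GGBBBGGG
GGBBBGGG
After op 2 paint(2,2,R):
GGGGGGGG
GGGGYGGG
GGRGGGGG
GGBBBGGG
GGBBBGGG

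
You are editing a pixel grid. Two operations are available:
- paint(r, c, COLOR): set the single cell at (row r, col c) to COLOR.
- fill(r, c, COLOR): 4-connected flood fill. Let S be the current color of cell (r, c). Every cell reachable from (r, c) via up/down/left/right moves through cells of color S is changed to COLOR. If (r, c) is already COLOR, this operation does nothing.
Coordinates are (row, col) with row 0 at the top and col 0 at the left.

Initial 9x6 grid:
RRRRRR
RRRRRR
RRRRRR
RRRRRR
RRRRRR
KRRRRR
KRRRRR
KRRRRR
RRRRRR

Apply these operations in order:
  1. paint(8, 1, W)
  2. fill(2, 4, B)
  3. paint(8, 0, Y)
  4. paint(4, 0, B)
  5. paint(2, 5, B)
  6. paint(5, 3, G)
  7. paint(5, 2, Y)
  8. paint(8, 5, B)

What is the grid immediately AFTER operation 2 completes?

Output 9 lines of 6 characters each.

Answer: BBBBBB
BBBBBB
BBBBBB
BBBBBB
BBBBBB
KBBBBB
KBBBBB
KBBBBB
RWBBBB

Derivation:
After op 1 paint(8,1,W):
RRRRRR
RRRRRR
RRRRRR
RRRRRR
RRRRRR
KRRRRR
KRRRRR
KRRRRR
RWRRRR
After op 2 fill(2,4,B) [49 cells changed]:
BBBBBB
BBBBBB
BBBBBB
BBBBBB
BBBBBB
KBBBBB
KBBBBB
KBBBBB
RWBBBB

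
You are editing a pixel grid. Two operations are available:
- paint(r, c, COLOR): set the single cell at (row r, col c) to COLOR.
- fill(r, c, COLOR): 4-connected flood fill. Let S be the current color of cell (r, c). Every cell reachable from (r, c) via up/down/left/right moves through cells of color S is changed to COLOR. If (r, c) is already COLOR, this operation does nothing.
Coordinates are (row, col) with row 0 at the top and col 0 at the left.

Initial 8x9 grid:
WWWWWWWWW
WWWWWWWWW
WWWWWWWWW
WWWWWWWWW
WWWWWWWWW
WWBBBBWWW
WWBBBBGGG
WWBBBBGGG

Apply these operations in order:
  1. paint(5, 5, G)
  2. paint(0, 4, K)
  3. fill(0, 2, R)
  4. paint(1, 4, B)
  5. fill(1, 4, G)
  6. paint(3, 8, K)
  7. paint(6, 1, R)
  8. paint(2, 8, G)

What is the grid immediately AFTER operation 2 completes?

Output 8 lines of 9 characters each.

Answer: WWWWKWWWW
WWWWWWWWW
WWWWWWWWW
WWWWWWWWW
WWWWWWWWW
WWBBBGWWW
WWBBBBGGG
WWBBBBGGG

Derivation:
After op 1 paint(5,5,G):
WWWWWWWWW
WWWWWWWWW
WWWWWWWWW
WWWWWWWWW
WWWWWWWWW
WWBBBGWWW
WWBBBBGGG
WWBBBBGGG
After op 2 paint(0,4,K):
WWWWKWWWW
WWWWWWWWW
WWWWWWWWW
WWWWWWWWW
WWWWWWWWW
WWBBBGWWW
WWBBBBGGG
WWBBBBGGG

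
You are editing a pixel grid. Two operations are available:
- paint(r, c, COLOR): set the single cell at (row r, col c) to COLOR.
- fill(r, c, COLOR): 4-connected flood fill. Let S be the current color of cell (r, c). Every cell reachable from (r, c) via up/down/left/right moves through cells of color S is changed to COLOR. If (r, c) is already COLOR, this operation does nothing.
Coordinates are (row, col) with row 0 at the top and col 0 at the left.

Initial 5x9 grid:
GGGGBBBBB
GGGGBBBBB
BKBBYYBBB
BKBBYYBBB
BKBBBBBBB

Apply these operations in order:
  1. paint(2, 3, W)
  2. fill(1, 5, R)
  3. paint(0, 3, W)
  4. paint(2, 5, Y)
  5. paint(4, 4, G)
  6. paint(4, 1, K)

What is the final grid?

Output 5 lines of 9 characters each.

Answer: GGGWRRRRR
GGGGRRRRR
BKRWYYRRR
BKRRYYRRR
BKRRGRRRR

Derivation:
After op 1 paint(2,3,W):
GGGGBBBBB
GGGGBBBBB
BKBWYYBBB
BKBBYYBBB
BKBBBBBBB
After op 2 fill(1,5,R) [26 cells changed]:
GGGGRRRRR
GGGGRRRRR
BKRWYYRRR
BKRRYYRRR
BKRRRRRRR
After op 3 paint(0,3,W):
GGGWRRRRR
GGGGRRRRR
BKRWYYRRR
BKRRYYRRR
BKRRRRRRR
After op 4 paint(2,5,Y):
GGGWRRRRR
GGGGRRRRR
BKRWYYRRR
BKRRYYRRR
BKRRRRRRR
After op 5 paint(4,4,G):
GGGWRRRRR
GGGGRRRRR
BKRWYYRRR
BKRRYYRRR
BKRRGRRRR
After op 6 paint(4,1,K):
GGGWRRRRR
GGGGRRRRR
BKRWYYRRR
BKRRYYRRR
BKRRGRRRR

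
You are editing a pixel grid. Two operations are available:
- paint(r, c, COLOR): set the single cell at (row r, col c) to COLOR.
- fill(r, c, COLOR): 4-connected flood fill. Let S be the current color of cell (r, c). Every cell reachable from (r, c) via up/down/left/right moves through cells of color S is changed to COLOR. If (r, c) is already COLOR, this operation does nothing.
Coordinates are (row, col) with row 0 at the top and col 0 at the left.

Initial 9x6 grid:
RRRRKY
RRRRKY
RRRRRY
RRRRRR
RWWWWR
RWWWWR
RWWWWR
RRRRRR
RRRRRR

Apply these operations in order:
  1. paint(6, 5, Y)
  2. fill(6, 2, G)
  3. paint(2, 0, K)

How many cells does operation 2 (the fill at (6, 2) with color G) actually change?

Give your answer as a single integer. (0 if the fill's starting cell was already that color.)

Answer: 12

Derivation:
After op 1 paint(6,5,Y):
RRRRKY
RRRRKY
RRRRRY
RRRRRR
RWWWWR
RWWWWR
RWWWWY
RRRRRR
RRRRRR
After op 2 fill(6,2,G) [12 cells changed]:
RRRRKY
RRRRKY
RRRRRY
RRRRRR
RGGGGR
RGGGGR
RGGGGY
RRRRRR
RRRRRR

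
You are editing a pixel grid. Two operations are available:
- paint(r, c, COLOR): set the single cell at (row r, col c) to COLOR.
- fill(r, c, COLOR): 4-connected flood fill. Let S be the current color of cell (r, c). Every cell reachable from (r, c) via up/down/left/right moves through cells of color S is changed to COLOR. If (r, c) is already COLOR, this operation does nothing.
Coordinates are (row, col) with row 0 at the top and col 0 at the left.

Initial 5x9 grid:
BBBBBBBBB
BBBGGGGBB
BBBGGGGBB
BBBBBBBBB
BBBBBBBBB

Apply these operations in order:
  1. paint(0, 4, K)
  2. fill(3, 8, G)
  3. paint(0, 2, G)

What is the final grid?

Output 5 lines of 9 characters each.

After op 1 paint(0,4,K):
BBBBKBBBB
BBBGGGGBB
BBBGGGGBB
BBBBBBBBB
BBBBBBBBB
After op 2 fill(3,8,G) [36 cells changed]:
GGGGKGGGG
GGGGGGGGG
GGGGGGGGG
GGGGGGGGG
GGGGGGGGG
After op 3 paint(0,2,G):
GGGGKGGGG
GGGGGGGGG
GGGGGGGGG
GGGGGGGGG
GGGGGGGGG

Answer: GGGGKGGGG
GGGGGGGGG
GGGGGGGGG
GGGGGGGGG
GGGGGGGGG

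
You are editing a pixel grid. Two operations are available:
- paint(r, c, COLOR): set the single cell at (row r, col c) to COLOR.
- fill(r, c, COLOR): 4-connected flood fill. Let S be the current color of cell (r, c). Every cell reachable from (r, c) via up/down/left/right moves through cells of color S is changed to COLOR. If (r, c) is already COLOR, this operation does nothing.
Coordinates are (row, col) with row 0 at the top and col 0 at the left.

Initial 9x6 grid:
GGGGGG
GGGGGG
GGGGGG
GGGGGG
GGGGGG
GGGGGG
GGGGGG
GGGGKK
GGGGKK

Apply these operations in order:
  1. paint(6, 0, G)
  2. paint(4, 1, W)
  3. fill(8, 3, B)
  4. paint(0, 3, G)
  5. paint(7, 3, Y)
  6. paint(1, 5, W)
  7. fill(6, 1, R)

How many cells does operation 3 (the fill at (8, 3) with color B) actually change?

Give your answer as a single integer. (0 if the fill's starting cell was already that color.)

Answer: 49

Derivation:
After op 1 paint(6,0,G):
GGGGGG
GGGGGG
GGGGGG
GGGGGG
GGGGGG
GGGGGG
GGGGGG
GGGGKK
GGGGKK
After op 2 paint(4,1,W):
GGGGGG
GGGGGG
GGGGGG
GGGGGG
GWGGGG
GGGGGG
GGGGGG
GGGGKK
GGGGKK
After op 3 fill(8,3,B) [49 cells changed]:
BBBBBB
BBBBBB
BBBBBB
BBBBBB
BWBBBB
BBBBBB
BBBBBB
BBBBKK
BBBBKK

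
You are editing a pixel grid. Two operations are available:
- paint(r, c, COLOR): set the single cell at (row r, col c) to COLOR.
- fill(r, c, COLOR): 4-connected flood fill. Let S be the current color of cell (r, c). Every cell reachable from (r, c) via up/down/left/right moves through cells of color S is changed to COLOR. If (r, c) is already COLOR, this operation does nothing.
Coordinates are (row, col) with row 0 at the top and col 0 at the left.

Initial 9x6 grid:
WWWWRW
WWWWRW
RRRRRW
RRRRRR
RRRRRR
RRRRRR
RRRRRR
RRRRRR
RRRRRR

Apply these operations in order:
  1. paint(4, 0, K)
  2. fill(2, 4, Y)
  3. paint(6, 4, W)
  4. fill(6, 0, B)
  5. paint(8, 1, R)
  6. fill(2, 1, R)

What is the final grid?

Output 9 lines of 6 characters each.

Answer: WWWWRW
WWWWRW
RRRRRW
RRRRRR
KRRRRR
RRRRRR
RRRRWR
RRRRRR
RRRRRR

Derivation:
After op 1 paint(4,0,K):
WWWWRW
WWWWRW
RRRRRW
RRRRRR
KRRRRR
RRRRRR
RRRRRR
RRRRRR
RRRRRR
After op 2 fill(2,4,Y) [42 cells changed]:
WWWWYW
WWWWYW
YYYYYW
YYYYYY
KYYYYY
YYYYYY
YYYYYY
YYYYYY
YYYYYY
After op 3 paint(6,4,W):
WWWWYW
WWWWYW
YYYYYW
YYYYYY
KYYYYY
YYYYYY
YYYYWY
YYYYYY
YYYYYY
After op 4 fill(6,0,B) [41 cells changed]:
WWWWBW
WWWWBW
BBBBBW
BBBBBB
KBBBBB
BBBBBB
BBBBWB
BBBBBB
BBBBBB
After op 5 paint(8,1,R):
WWWWBW
WWWWBW
BBBBBW
BBBBBB
KBBBBB
BBBBBB
BBBBWB
BBBBBB
BRBBBB
After op 6 fill(2,1,R) [40 cells changed]:
WWWWRW
WWWWRW
RRRRRW
RRRRRR
KRRRRR
RRRRRR
RRRRWR
RRRRRR
RRRRRR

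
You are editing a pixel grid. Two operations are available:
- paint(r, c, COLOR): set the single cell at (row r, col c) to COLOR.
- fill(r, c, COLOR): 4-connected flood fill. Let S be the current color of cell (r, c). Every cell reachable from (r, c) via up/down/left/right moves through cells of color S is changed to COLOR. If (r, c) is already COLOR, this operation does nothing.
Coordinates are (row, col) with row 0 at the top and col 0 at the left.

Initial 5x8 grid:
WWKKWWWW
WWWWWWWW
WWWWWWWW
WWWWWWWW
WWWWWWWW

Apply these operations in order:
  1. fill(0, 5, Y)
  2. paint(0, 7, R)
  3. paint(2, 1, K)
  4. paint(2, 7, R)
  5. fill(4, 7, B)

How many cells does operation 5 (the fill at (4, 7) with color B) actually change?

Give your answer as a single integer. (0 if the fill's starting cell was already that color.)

After op 1 fill(0,5,Y) [38 cells changed]:
YYKKYYYY
YYYYYYYY
YYYYYYYY
YYYYYYYY
YYYYYYYY
After op 2 paint(0,7,R):
YYKKYYYR
YYYYYYYY
YYYYYYYY
YYYYYYYY
YYYYYYYY
After op 3 paint(2,1,K):
YYKKYYYR
YYYYYYYY
YKYYYYYY
YYYYYYYY
YYYYYYYY
After op 4 paint(2,7,R):
YYKKYYYR
YYYYYYYY
YKYYYYYR
YYYYYYYY
YYYYYYYY
After op 5 fill(4,7,B) [35 cells changed]:
BBKKBBBR
BBBBBBBB
BKBBBBBR
BBBBBBBB
BBBBBBBB

Answer: 35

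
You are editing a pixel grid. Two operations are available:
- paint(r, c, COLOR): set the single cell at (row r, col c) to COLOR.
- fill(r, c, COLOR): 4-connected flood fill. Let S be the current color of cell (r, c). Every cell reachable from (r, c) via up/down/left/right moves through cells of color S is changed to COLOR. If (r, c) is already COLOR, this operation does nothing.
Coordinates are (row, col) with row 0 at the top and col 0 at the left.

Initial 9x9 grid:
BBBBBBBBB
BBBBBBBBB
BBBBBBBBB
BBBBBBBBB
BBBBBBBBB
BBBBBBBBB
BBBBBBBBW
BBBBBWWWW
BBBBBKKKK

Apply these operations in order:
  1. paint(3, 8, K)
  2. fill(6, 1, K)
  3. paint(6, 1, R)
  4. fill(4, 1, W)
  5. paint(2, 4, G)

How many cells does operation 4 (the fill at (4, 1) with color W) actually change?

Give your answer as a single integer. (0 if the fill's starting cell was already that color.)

Answer: 75

Derivation:
After op 1 paint(3,8,K):
BBBBBBBBB
BBBBBBBBB
BBBBBBBBB
BBBBBBBBK
BBBBBBBBB
BBBBBBBBB
BBBBBBBBW
BBBBBWWWW
BBBBBKKKK
After op 2 fill(6,1,K) [71 cells changed]:
KKKKKKKKK
KKKKKKKKK
KKKKKKKKK
KKKKKKKKK
KKKKKKKKK
KKKKKKKKK
KKKKKKKKW
KKKKKWWWW
KKKKKKKKK
After op 3 paint(6,1,R):
KKKKKKKKK
KKKKKKKKK
KKKKKKKKK
KKKKKKKKK
KKKKKKKKK
KKKKKKKKK
KRKKKKKKW
KKKKKWWWW
KKKKKKKKK
After op 4 fill(4,1,W) [75 cells changed]:
WWWWWWWWW
WWWWWWWWW
WWWWWWWWW
WWWWWWWWW
WWWWWWWWW
WWWWWWWWW
WRWWWWWWW
WWWWWWWWW
WWWWWWWWW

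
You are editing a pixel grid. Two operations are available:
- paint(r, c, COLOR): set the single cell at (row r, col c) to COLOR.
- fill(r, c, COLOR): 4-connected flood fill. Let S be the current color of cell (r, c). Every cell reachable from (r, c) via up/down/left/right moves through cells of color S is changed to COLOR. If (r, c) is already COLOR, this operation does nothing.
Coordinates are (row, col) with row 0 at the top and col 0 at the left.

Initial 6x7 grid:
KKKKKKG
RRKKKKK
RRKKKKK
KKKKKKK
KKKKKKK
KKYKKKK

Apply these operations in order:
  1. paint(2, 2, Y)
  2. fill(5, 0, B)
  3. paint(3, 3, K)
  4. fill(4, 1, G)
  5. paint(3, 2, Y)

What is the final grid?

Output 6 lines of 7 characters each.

After op 1 paint(2,2,Y):
KKKKKKG
RRKKKKK
RRYKKKK
KKKKKKK
KKKKKKK
KKYKKKK
After op 2 fill(5,0,B) [35 cells changed]:
BBBBBBG
RRBBBBB
RRYBBBB
BBBBBBB
BBBBBBB
BBYBBBB
After op 3 paint(3,3,K):
BBBBBBG
RRBBBBB
RRYBBBB
BBBKBBB
BBBBBBB
BBYBBBB
After op 4 fill(4,1,G) [34 cells changed]:
GGGGGGG
RRGGGGG
RRYGGGG
GGGKGGG
GGGGGGG
GGYGGGG
After op 5 paint(3,2,Y):
GGGGGGG
RRGGGGG
RRYGGGG
GGYKGGG
GGGGGGG
GGYGGGG

Answer: GGGGGGG
RRGGGGG
RRYGGGG
GGYKGGG
GGGGGGG
GGYGGGG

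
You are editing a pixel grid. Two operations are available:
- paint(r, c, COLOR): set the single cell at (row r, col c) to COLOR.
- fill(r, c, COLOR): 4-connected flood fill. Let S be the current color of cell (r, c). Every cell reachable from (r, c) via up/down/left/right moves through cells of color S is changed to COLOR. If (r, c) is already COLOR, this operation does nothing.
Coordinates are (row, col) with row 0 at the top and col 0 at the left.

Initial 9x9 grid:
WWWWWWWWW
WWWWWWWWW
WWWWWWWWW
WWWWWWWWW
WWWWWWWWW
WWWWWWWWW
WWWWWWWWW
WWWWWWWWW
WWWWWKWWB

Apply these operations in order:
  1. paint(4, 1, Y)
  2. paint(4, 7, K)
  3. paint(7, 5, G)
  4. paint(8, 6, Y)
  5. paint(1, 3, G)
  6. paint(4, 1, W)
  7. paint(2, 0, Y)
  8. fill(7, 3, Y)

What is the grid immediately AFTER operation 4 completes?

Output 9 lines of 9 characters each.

Answer: WWWWWWWWW
WWWWWWWWW
WWWWWWWWW
WWWWWWWWW
WYWWWWWKW
WWWWWWWWW
WWWWWWWWW
WWWWWGWWW
WWWWWKYWB

Derivation:
After op 1 paint(4,1,Y):
WWWWWWWWW
WWWWWWWWW
WWWWWWWWW
WWWWWWWWW
WYWWWWWWW
WWWWWWWWW
WWWWWWWWW
WWWWWWWWW
WWWWWKWWB
After op 2 paint(4,7,K):
WWWWWWWWW
WWWWWWWWW
WWWWWWWWW
WWWWWWWWW
WYWWWWWKW
WWWWWWWWW
WWWWWWWWW
WWWWWWWWW
WWWWWKWWB
After op 3 paint(7,5,G):
WWWWWWWWW
WWWWWWWWW
WWWWWWWWW
WWWWWWWWW
WYWWWWWKW
WWWWWWWWW
WWWWWWWWW
WWWWWGWWW
WWWWWKWWB
After op 4 paint(8,6,Y):
WWWWWWWWW
WWWWWWWWW
WWWWWWWWW
WWWWWWWWW
WYWWWWWKW
WWWWWWWWW
WWWWWWWWW
WWWWWGWWW
WWWWWKYWB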